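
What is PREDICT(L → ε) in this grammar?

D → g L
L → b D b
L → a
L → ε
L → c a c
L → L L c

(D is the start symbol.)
PREDICT(L → ε) = (FIRST(RHS) \ {ε}) ∪ (FOLLOW(L) if ε ∈ FIRST(RHS), i.e. RHS ⇒* ε)
The right-hand side is ε (FIRST(ε) = { ε }), so the predict set is FOLLOW(L) = { $, 'a', 'b', 'c' }
PREDICT(L → ε) = { $, 'a', 'b', 'c' }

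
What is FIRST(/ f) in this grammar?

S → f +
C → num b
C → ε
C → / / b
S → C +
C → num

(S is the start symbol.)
{ '/' }

To compute FIRST(/ f), process the symbols left to right:
Symbol / is a terminal. Add '/' and stop.
FIRST(/ f) = { '/' }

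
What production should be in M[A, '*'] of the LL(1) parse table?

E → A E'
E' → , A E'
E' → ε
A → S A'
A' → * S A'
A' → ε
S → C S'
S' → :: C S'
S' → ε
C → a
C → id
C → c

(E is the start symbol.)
Empty (error entry)

To find M[A, '*'], we find productions for A where '*' is in the predict set (PREDICT(N → α) = (FIRST(α) \ {ε}) ∪ (FOLLOW(N) if α ⇒* ε)).

Relevant sets:
  FIRST(S) = { 'a', 'c', 'id' }

A → S A': PREDICT = { 'a', 'c', 'id' }

M[A, '*'] is empty (no production applies)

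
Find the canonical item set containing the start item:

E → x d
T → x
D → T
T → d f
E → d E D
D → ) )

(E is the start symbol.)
{ [E → . d E D], [E → . x d], [E' → . E] }

First, augment the grammar with E' → E
I₀ = CLOSURE({ [E' → . E] }):
  [E' → . E] has the dot before E: add [E → . x d], [E → . d E D]
No further items can be added.

I₀ = { [E → . d E D], [E → . x d], [E' → . E] }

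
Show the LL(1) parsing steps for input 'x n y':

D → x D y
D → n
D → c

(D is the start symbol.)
LL(1) parsing maintains a stack (initially the start symbol over $) and the input. At each step: if the stack top is a terminal, match it against the current input token; if it is a non-terminal N, replace it with the RHS of M[N, lookahead] (the unique production whose predict set contains the lookahead).

Stack is shown with the top on the left.

Stack    Input    Action
------------------------
D $      x n y $  output D → x D y
x D y $  x n y $  match 'x'
D y $    n y $    output D → n
n y $    n y $    match 'n'
y $      y $      match 'y'
$        $        accept

The string is accepted.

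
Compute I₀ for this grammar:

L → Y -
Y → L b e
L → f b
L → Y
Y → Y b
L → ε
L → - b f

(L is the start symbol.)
{ [L → . - b f], [L → . Y -], [L → . Y], [L → . f b], [L → .], [L' → . L], [Y → . L b e], [Y → . Y b] }

First, augment the grammar with L' → L
I₀ = CLOSURE({ [L' → . L] }):
  [L' → . L] has the dot before L: add [L → . Y -], [L → . f b], [L → . Y], [L → .], [L → . - b f]
  [L → . Y -] has the dot before Y: add [Y → . L b e], [Y → . Y b]
No further items can be added.

I₀ = { [L → . - b f], [L → . Y -], [L → . Y], [L → . f b], [L → .], [L' → . L], [Y → . L b e], [Y → . Y b] }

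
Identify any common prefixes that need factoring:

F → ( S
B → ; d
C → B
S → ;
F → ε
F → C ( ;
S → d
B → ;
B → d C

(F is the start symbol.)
Left-factoring is needed when two productions for the same non-terminal
share a common prefix on the right-hand side.

Productions for F:
  F → ( S
  F → ε
  F → C ( ;
Productions for B:
  B → ; d
  B → ;
  B → d C
Productions for S:
  S → ;
  S → d

Found common prefix ';' in productions for B

Answer: Yes, B has productions with common prefix ';'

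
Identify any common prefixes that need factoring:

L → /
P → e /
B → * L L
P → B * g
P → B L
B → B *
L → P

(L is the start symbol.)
Yes, P has productions with common prefix 'B'

Left-factoring is needed when two productions for the same non-terminal
share a common prefix on the right-hand side.

Productions for L:
  L → /
  L → P
Productions for P:
  P → e /
  P → B * g
  P → B L
Productions for B:
  B → * L L
  B → B *

Found common prefix 'B' in productions for P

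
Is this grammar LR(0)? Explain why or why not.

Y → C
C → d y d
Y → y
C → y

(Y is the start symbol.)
A grammar is LR(0) if no state in the canonical LR(0) collection has:
  - both a shift item (dot before a terminal) and a complete item (shift-reduce conflict), or
  - two or more complete items (reduce-reduce conflict; the accept item [Y' → Y .] counts as a complete item here).

Augment with Y' → Y and build the canonical LR(0) collection (I0 = CLOSURE({[Y' → . Y]}), then GOTO on every symbol after a dot until no new states appear). It has 7 states:
  I0: { [C → . d y d], [C → . y], [Y → . C], [Y → . y], [Y' → . Y] }  — shift
  I1: { [Y → C .] }  — reduce
  I2: { [Y' → Y .] }  — accept
  I3: { [C → d . y d] }  — shift
  I4: { [C → y .], [Y → y .] }  — 2 reduces
  I5: { [C → d y . d] }  — shift
  I6: { [C → d y d .] }  — reduce

Conflict in state I4:
  Reduce-reduce conflict: [C → y .] and [Y → y .]
So the grammar is NOT LR(0).

Answer: No. Reduce-reduce conflict: [C → y .] and [Y → y .]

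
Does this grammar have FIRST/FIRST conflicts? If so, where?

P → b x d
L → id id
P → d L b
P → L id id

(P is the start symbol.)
FIRST sets of the non-terminals at (or reachable through a nullable prefix from) the front of some alternative:
  FIRST(L) = { 'id' }

Productions for P:
  P → b x d: FIRST = { 'b' }
  P → d L b: FIRST = { 'd' }
  P → L id id: FIRST = { 'id' }
L has only one production, so no FIRST/FIRST conflict is possible there.

All alternatives of each non-terminal have pairwise disjoint FIRST sets.

Answer: No FIRST/FIRST conflicts.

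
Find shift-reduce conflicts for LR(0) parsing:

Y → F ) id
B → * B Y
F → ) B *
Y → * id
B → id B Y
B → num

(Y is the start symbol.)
A shift-reduce conflict occurs when an LR(0) state has both:
  - a complete (reduce) item [A → α .] (dot at the end), and
  - a shift item [B → β . c γ] (dot before a terminal).

Augment with Y' → Y and build the canonical LR(0) collection (I0 = CLOSURE({[Y' → . Y]}), then GOTO on every symbol after a dot until no new states appear). It has 17 states:
  I0: { [F → . ) B *], [Y → . * id], [Y → . F ) id], [Y' → . Y] }  — shift
  I1: { [B → . * B Y], [B → . id B Y], [B → . num], [F → ) . B *] }  — shift
  I2: { [Y → * . id] }  — shift
  I3: { [Y → F . ) id] }  — shift
  I4: { [Y' → Y .] }  — accept
  I5: { [Y → F ) . id] }  — shift
  I6: { [Y → F ) id .] }  — reduce
  I7: { [Y → * id .] }  — reduce
  I8: { [B → * . B Y], [B → . * B Y], [B → . id B Y], [B → . num] }  — shift
  I9: { [F → ) B . *] }  — shift
  I10: { [B → . * B Y], [B → . id B Y], [B → . num], [B → id . B Y] }  — shift
  I11: { [B → num .] }  — reduce
  I12: { [B → id B . Y], [F → . ) B *], [Y → . * id], [Y → . F ) id] }  — shift
  I13: { [B → id B Y .] }  — reduce
  I14: { [F → ) B * .] }  — reduce
  I15: { [B → * B . Y], [F → . ) B *], [Y → . * id], [Y → . F ) id] }  — shift
  I16: { [B → * B Y .] }  — reduce

No state contains both a complete item and a shift item.

Answer: No shift-reduce conflicts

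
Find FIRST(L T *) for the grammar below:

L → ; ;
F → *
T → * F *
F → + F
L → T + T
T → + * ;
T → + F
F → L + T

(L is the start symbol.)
{ '*', '+', ';' }

FIRST sets of the non-terminals involved (from the grammar, by fixed-point iteration):
  FIRST(L) = { '*', '+', ';' }

To compute FIRST(L T *), process the symbols left to right:
Symbol L is a non-terminal. Add FIRST(L) \ {ε} = { '*', '+', ';' }
L is not nullable (ε ∉ FIRST(L)), so stop here.
FIRST(L T *) = { '*', '+', ';' }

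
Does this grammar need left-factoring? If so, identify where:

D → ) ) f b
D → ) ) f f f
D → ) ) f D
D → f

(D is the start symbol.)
Yes, D has productions with common prefix ') ) f'

Left-factoring is needed when two productions for the same non-terminal
share a common prefix on the right-hand side.

Productions for D:
  D → ) ) f b
  D → ) ) f f f
  D → ) ) f D
  D → f

Found common prefix ') ) f' in productions for D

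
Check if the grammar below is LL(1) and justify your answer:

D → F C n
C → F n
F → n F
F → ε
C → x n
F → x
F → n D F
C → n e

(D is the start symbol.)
No. Predict set conflict for C: { 'x' }

Relevant sets:
  FIRST(F) = { 'n', 'x', ε }
  FOLLOW(F) = { 'n', 'x' }

For C:
  PREDICT(C → F n) = { 'n', 'x' }
  PREDICT(C → x n) = { 'x' }
  PREDICT(C → n e) = { 'n' }
For F:
  PREDICT(F → n F) = { 'n' }
  PREDICT(F → ε) = { 'n', 'x' }
  PREDICT(F → x) = { 'x' }
  PREDICT(F → n D F) = { 'n' }
D has a single production, so nothing to check there.

Conflict found: Predict set conflict for C: { 'x' }
The grammar is NOT LL(1).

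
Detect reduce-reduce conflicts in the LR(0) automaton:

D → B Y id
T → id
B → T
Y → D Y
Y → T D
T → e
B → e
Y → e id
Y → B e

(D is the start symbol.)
Yes — I4: [B → e .] vs [T → e .]; I10: [B → e .] vs [T → e .]; I15: [B → e .] vs [T → e .]

A reduce-reduce conflict occurs when an LR(0) state has two complete items [A → α .] and [B → β .] — both call for a reduction, and with no lookahead the parser cannot choose between them.

Augment with D' → D and build the canonical LR(0) collection (I0 = CLOSURE({[D' → . D]}), then GOTO on every symbol after a dot until no new states appear). It has 16 states:
  I0: { [B → . T], [B → . e], [D → . B Y id], [D' → . D], [T → . e], [T → . id] }  — shift
  I1: { [B → . T], [B → . e], [D → . B Y id], [D → B . Y id], [T → . e], [T → . id], [Y → . B e], [Y → . D Y], [Y → . T D], [Y → . e id] }  — shift
  I2: { [D' → D .] }  — accept
  I3: { [B → T .] }  — reduce
  I4: { [B → e .], [T → e .] }  — 2 reduces
  I5: { [T → id .] }  — reduce
  I6: { [B → . T], [B → . e], [D → . B Y id], [D → B . Y id], [T → . e], [T → . id], [Y → . B e], [Y → . D Y], [Y → . T D], [Y → . e id], [Y → B . e] }  — shift
  I7: { [B → . T], [B → . e], [D → . B Y id], [T → . e], [T → . id], [Y → . B e], [Y → . D Y], [Y → . T D], [Y → . e id], [Y → D . Y] }  — shift
  I8: { [B → . T], [B → . e], [B → T .], [D → . B Y id], [T → . e], [T → . id], [Y → T . D] }  — shift, reduce
  I9: { [D → B Y . id] }  — shift
  I10: { [B → e .], [T → e .], [Y → e . id] }  — shift, 2 reduces
  I11: { [Y → e id .] }  — reduce
  I12: { [D → B Y id .] }  — reduce
  I13: { [Y → T D .] }  — reduce
  I14: { [Y → D Y .] }  — reduce
  I15: { [B → e .], [T → e .], [Y → B e .], [Y → e . id] }  — shift, 3 reduces

I4 contains complete items [B → e .], [T → e .] — reduce-reduce conflict.
I10 contains complete items [B → e .], [T → e .] — reduce-reduce conflict.
I15 contains complete items [B → e .], [T → e .], [Y → B e .] — reduce-reduce conflict.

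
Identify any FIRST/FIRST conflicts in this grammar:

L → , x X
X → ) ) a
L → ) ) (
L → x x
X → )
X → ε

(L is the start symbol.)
Yes. X → ')' ')' a / X → ')' on { ')' }

Productions for L:
  L → , x X: FIRST = { ',' }
  L → ) ) (: FIRST = { ')' }
  L → x x: FIRST = { 'x' }
Productions for X:
  X → ) ) a: FIRST = { ')' }
  X → ): FIRST = { ')' }
  X → ε: FIRST = { ε }

Conflict for X: X → ) ) a and X → )
  Overlap: { ')' }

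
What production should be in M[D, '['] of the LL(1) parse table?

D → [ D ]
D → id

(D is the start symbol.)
To find M[D, '['], we find productions for D where '[' is in the predict set (PREDICT(N → α) = (FIRST(α) \ {ε}) ∪ (FOLLOW(N) if α ⇒* ε)).

D → [ D ]: PREDICT = { '[' }
  '[' is in predict set, so this production goes in M[D, '[']
D → id: PREDICT = { 'id' }

M[D, '['] = D → [ D ]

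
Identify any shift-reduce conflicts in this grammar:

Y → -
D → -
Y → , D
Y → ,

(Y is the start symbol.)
Yes — I1: [Y → , .] vs [D → . -]

A shift-reduce conflict occurs when an LR(0) state has both:
  - a complete (reduce) item [A → α .] (dot at the end), and
  - a shift item [B → β . c γ] (dot before a terminal).

Augment with Y' → Y and build the canonical LR(0) collection (I0 = CLOSURE({[Y' → . Y]}), then GOTO on every symbol after a dot until no new states appear). It has 6 states:
  I0: { [Y → . , D], [Y → . ,], [Y → . -], [Y' → . Y] }  — shift
  I1: { [D → . -], [Y → , . D], [Y → , .] }  — shift, reduce
  I2: { [Y → - .] }  — reduce
  I3: { [Y' → Y .] }  — accept
  I4: { [D → - .] }  — reduce
  I5: { [Y → , D .] }  — reduce

I1 contains reduce item [Y → , .] and shift item [D → . -] — shift-reduce conflict.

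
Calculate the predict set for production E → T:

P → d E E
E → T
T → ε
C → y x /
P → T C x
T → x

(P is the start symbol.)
PREDICT(E → T) = (FIRST(RHS) \ {ε}) ∪ (FOLLOW(E) if ε ∈ FIRST(RHS), i.e. RHS ⇒* ε)
FIRST(T) = { 'x', ε }
FIRST(T) = { 'x', ε }
ε ∈ FIRST(T) (the right-hand side is nullable), so add FOLLOW(E) = { $, 'x' }
PREDICT(E → T) = { $, 'x' }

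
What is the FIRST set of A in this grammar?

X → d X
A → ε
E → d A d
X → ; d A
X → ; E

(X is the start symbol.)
From A → ε:
  - ε-production, so ε ∈ FIRST(A)

Collecting: FIRST(A) = { ε }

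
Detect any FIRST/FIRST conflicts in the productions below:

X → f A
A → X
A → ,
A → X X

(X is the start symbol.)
Yes. A → X / A → X X on { 'f' }

FIRST sets of the non-terminals at (or reachable through a nullable prefix from) the front of some alternative:
  FIRST(X) = { 'f' }

Productions for A:
  A → X: FIRST = { 'f' }
  A → ,: FIRST = { ',' }
  A → X X: FIRST = { 'f' }
X has only one production, so no FIRST/FIRST conflict is possible there.

Conflict for A: A → X and A → X X
  Overlap: { 'f' }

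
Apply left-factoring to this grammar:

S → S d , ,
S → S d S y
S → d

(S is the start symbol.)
Left-factoring transforms A → αβ₁ | αβ₂ into A → αA' and A' → β₁ | β₂
(α is the longest common prefix among the alternatives). Repeat until
no nonterminal has two alternatives with a common prefix.

Round 1: S has alternatives sharing prefix 'S d'. Introduce S': S → S d S'
  Add: S' → , ,
  Add: S' → S y

No remaining common prefixes — done.

Resulting grammar:
S → S d S'
S' → , ,
S' → S y
S → d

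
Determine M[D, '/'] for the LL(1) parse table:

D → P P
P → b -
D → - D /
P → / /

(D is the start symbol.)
D → P P

To find M[D, '/'], we find productions for D where '/' is in the predict set (PREDICT(N → α) = (FIRST(α) \ {ε}) ∪ (FOLLOW(N) if α ⇒* ε)).

Relevant sets:
  FIRST(P) = { '/', 'b' }

D → P P: PREDICT = { '/', 'b' }
  '/' is in predict set, so this production goes in M[D, '/']
D → - D /: PREDICT = { '-' }

M[D, '/'] = D → P P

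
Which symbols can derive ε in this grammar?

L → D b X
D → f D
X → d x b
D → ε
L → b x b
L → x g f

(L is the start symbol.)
ε-productions: D → ε
So D is immediately nullable.
No further non-terminal can be added: every production for the remaining non-terminals contains a terminal or a non-nullable non-terminal.
Nullable = { 'D' }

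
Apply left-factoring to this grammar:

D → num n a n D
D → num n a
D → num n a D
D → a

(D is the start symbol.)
D → num n a D'
D' → n D
D' → ε
D' → D
D → a

Left-factoring transforms A → αβ₁ | αβ₂ into A → αA' and A' → β₁ | β₂
(α is the longest common prefix among the alternatives). Repeat until
no nonterminal has two alternatives with a common prefix.

Round 1: D has alternatives sharing prefix 'num n a'. Introduce D': D → num n a D'
  Add: D' → n D
  Add: D' → ε
  Add: D' → D

No remaining common prefixes — done.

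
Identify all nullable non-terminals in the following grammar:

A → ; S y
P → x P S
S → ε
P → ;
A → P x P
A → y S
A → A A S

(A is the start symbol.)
{ 'S' }

ε-productions: S → ε
So S is immediately nullable.
No further non-terminal can be added: every production for the remaining non-terminals contains a terminal or a non-nullable non-terminal.
Nullable = { 'S' }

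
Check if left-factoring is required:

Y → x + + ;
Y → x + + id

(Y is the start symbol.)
Left-factoring is needed when two productions for the same non-terminal
share a common prefix on the right-hand side.

Productions for Y:
  Y → x + + ;
  Y → x + + id

Found common prefix 'x + +' in productions for Y

Answer: Yes, Y has productions with common prefix 'x + +'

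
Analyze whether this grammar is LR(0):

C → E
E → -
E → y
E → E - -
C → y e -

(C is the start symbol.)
No. Shift-reduce conflict between [C → E .] and [E → E . - -]

Augment with C' → C and build the canonical LR(0) collection (I0 = CLOSURE({[C' → . C]}), then GOTO on every symbol after a dot until no new states appear). It has 9 states:
  I0: { [C → . E], [C → . y e -], [C' → . C], [E → . -], [E → . E - -], [E → . y] }  — shift
  I1: { [E → - .] }  — reduce
  I2: { [C' → C .] }  — accept
  I3: { [C → E .], [E → E . - -] }  — shift, reduce
  I4: { [C → y . e -], [E → y .] }  — shift, reduce
  I5: { [C → y e . -] }  — shift
  I6: { [C → y e - .] }  — reduce
  I7: { [E → E - . -] }  — shift
  I8: { [E → E - - .] }  — reduce

Conflict in state I3:
  Shift-reduce conflict between [C → E .] and [E → E . - -]
So the grammar is NOT LR(0).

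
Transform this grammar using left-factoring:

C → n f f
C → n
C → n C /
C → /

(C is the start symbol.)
Left-factoring transforms A → αβ₁ | αβ₂ into A → αA' and A' → β₁ | β₂
(α is the longest common prefix among the alternatives). Repeat until
no nonterminal has two alternatives with a common prefix.

Round 1: C has alternatives sharing prefix 'n'. Introduce C': C → n C'
  Add: C' → f f
  Add: C' → ε
  Add: C' → C /

No remaining common prefixes — done.

Resulting grammar:
C → n C'
C' → f f
C' → ε
C' → C /
C → /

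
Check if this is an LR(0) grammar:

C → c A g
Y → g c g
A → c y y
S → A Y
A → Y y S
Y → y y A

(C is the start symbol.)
A grammar is LR(0) if no state in the canonical LR(0) collection has:
  - both a shift item (dot before a terminal) and a complete item (shift-reduce conflict), or
  - two or more complete items (reduce-reduce conflict; the accept item [C' → C .] counts as a complete item here).

Augment with C' → C and build the canonical LR(0) collection (I0 = CLOSURE({[C' → . C]}), then GOTO on every symbol after a dot until no new states appear). It has 19 states:
  I0: { [C → . c A g], [C' → . C] }  — shift
  I1: { [C' → C .] }  — accept
  I2: { [A → . Y y S], [A → . c y y], [C → c . A g], [Y → . g c g], [Y → . y y A] }  — shift
  I3: { [C → c A . g] }  — shift
  I4: { [A → Y . y S] }  — shift
  I5: { [A → c . y y] }  — shift
  I6: { [Y → g . c g] }  — shift
  I7: { [Y → y . y A] }  — shift
  I8: { [A → . Y y S], [A → . c y y], [Y → . g c g], [Y → . y y A], [Y → y y . A] }  — shift
  I9: { [Y → y y A .] }  — reduce
  I10: { [Y → g c . g] }  — shift
  I11: { [Y → g c g .] }  — reduce
  I12: { [A → c y . y] }  — shift
  I13: { [A → c y y .] }  — reduce
  I14: { [A → . Y y S], [A → . c y y], [A → Y y . S], [S → . A Y], [Y → . g c g], [Y → . y y A] }  — shift
  I15: { [S → A . Y], [Y → . g c g], [Y → . y y A] }  — shift
  I16: { [A → Y y S .] }  — reduce
  I17: { [S → A Y .] }  — reduce
  I18: { [C → c A g .] }  — reduce

Every state is either a pure shift/goto state or contains exactly one complete item and nothing to shift — no conflicts. The grammar is LR(0).

Answer: Yes, the grammar is LR(0)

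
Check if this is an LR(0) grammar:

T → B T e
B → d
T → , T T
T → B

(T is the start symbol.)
A grammar is LR(0) if no state in the canonical LR(0) collection has:
  - both a shift item (dot before a terminal) and a complete item (shift-reduce conflict), or
  - two or more complete items (reduce-reduce conflict; the accept item [T' → T .] counts as a complete item here).

Augment with T' → T and build the canonical LR(0) collection (I0 = CLOSURE({[T' → . T]}), then GOTO on every symbol after a dot until no new states appear). It has 9 states:
  I0: { [B → . d], [T → . , T T], [T → . B T e], [T → . B], [T' → . T] }  — shift
  I1: { [B → . d], [T → , . T T], [T → . , T T], [T → . B T e], [T → . B] }  — shift
  I2: { [B → . d], [T → . , T T], [T → . B T e], [T → . B], [T → B . T e], [T → B .] }  — shift, reduce
  I3: { [T' → T .] }  — accept
  I4: { [B → d .] }  — reduce
  I5: { [T → B T . e] }  — shift
  I6: { [T → B T e .] }  — reduce
  I7: { [B → . d], [T → , T . T], [T → . , T T], [T → . B T e], [T → . B] }  — shift
  I8: { [T → , T T .] }  — reduce

Conflict in state I2:
  Shift-reduce conflict between [T → B .] and [B → . d]
So the grammar is NOT LR(0).

Answer: No. Shift-reduce conflict between [T → B .] and [B → . d]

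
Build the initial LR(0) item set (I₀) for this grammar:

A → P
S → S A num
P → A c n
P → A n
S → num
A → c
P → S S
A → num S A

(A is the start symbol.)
{ [A → . P], [A → . c], [A → . num S A], [A' → . A], [P → . A c n], [P → . A n], [P → . S S], [S → . S A num], [S → . num] }

First, augment the grammar with A' → A
I₀ = CLOSURE({ [A' → . A] }):
  [A' → . A] has the dot before A: add [A → . P], [A → . c], [A → . num S A]
  [A → . P] has the dot before P: add [P → . A c n], [P → . A n], [P → . S S]
  [P → . S S] has the dot before S: add [S → . S A num], [S → . num]
No further items can be added.

I₀ = { [A → . P], [A → . c], [A → . num S A], [A' → . A], [P → . A c n], [P → . A n], [P → . S S], [S → . S A num], [S → . num] }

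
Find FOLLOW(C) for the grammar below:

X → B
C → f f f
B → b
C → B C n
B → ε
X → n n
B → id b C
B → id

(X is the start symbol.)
In C → B C n: C is followed by n, add FIRST(n) \ {ε} = { 'n' }
In B → id b C: C is at the end, add FOLLOW(B)

The FOLLOW sets referred to above (computed the same way, to a fixed point):
  FOLLOW(B) = { $, 'b', 'f', 'id' }

Taking the union: FOLLOW(C) = { $, 'b', 'f', 'id', 'n' }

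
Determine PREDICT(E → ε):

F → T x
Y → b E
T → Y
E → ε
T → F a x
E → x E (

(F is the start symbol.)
PREDICT(E → ε) = (FIRST(RHS) \ {ε}) ∪ (FOLLOW(E) if ε ∈ FIRST(RHS), i.e. RHS ⇒* ε)
The right-hand side is ε (FIRST(ε) = { ε }), so the predict set is FOLLOW(E) = { '(', 'x' }
PREDICT(E → ε) = { '(', 'x' }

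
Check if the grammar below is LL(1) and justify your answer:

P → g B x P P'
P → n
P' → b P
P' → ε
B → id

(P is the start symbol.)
A grammar is LL(1) if for each non-terminal N with multiple productions, the predict sets of those productions are pairwise disjoint, where PREDICT(N → α) = (FIRST(α) \ {ε}) ∪ (FOLLOW(N) if α ⇒* ε).

Relevant sets:
  FOLLOW(P') = { $, 'b' }

For P:
  PREDICT(P → g B x P P') = { 'g' }
  PREDICT(P → n) = { 'n' }
For P':
  PREDICT(P' → b P) = { 'b' }
  PREDICT(P' → ε) = { $, 'b' }
B has a single production, so nothing to check there.

Conflict found: Predict set conflict for P': { 'b' }
The grammar is NOT LL(1).

Answer: No. Predict set conflict for P': { 'b' }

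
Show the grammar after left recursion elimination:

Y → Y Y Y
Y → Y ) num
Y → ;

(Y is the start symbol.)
Y is directly left-recursive. The standard transformation for
  A → A α₁ | ... | A α_m | β₁ | ... | β_n
is
  A  → β₁ A' | ... | β_n A'
  A' → α₁ A' | ... | α_m A' | ε

Y → ; becomes Y → ; Y'
Y → Y Y Y becomes Y' → Y Y Y'
Y → Y ) num becomes Y' → ) num Y'
Add Y' → ε

Resulting grammar:
Y → ; Y'
Y' → Y Y Y'
Y' → ) num Y'
Y' → ε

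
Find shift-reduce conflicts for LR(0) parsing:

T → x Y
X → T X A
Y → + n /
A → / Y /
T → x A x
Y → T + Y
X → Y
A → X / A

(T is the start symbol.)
A shift-reduce conflict occurs when an LR(0) state has both:
  - a complete (reduce) item [A → α .] (dot at the end), and
  - a shift item [B → β . c γ] (dot before a terminal).

Augment with T' → T and build the canonical LR(0) collection (I0 = CLOSURE({[T' → . T]}), then GOTO on every symbol after a dot until no new states appear). It has 23 states:
  I0: { [T → . x A x], [T → . x Y], [T' → . T] }  — shift
  I1: { [T' → T .] }  — accept
  I2: { [A → . / Y /], [A → . X / A], [T → . x A x], [T → . x Y], [T → x . A x], [T → x . Y], [X → . T X A], [X → . Y], [Y → . + n /], [Y → . T + Y] }  — shift
  I3: { [Y → + . n /] }  — shift
  I4: { [A → / . Y /], [T → . x A x], [T → . x Y], [Y → . + n /], [Y → . T + Y] }  — shift
  I5: { [T → x A . x] }  — shift
  I6: { [T → . x A x], [T → . x Y], [X → . T X A], [X → . Y], [X → T . X A], [Y → . + n /], [Y → . T + Y], [Y → T . + Y] }  — shift
  I7: { [A → X . / A] }  — shift
  I8: { [T → x Y .], [X → Y .] }  — 2 reduces
  I9: { [A → . / Y /], [A → . X / A], [A → X / . A], [T → . x A x], [T → . x Y], [X → . T X A], [X → . Y], [Y → . + n /], [Y → . T + Y] }  — shift
  I10: { [A → X / A .] }  — reduce
  I11: { [X → Y .] }  — reduce
  I12: { [T → . x A x], [T → . x Y], [Y → + . n /], [Y → . + n /], [Y → . T + Y], [Y → T + . Y] }  — shift
  I13: { [A → . / Y /], [A → . X / A], [T → . x A x], [T → . x Y], [X → . T X A], [X → . Y], [X → T X . A], [Y → . + n /], [Y → . T + Y] }  — shift
  I14: { [X → T X A .] }  — reduce
  I15: { [Y → T . + Y] }  — shift
  I16: { [Y → T + Y .] }  — reduce
  I17: { [Y → + n . /] }  — shift
  I18: { [Y → + n / .] }  — reduce
  I19: { [T → . x A x], [T → . x Y], [Y → . + n /], [Y → . T + Y], [Y → T + . Y] }  — shift
  I20: { [T → x A x .] }  — reduce
  I21: { [A → / Y . /] }  — shift
  I22: { [A → / Y / .] }  — reduce

No state contains both a complete item and a shift item.

Answer: No shift-reduce conflicts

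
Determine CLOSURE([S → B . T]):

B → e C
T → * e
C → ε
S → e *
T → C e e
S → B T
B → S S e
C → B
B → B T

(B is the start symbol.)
To compute CLOSURE, for each item [A → α.Bβ] where B is a non-terminal, add [B → .γ] for all productions B → γ; repeat for the newly added items until nothing changes.

Start with: [S → B . T]
  [S → B . T] has the dot before T: add [T → . * e], [T → . C e e]
  [T → . C e e] has the dot before C: add [C → .], [C → . B]
  [C → . B] has the dot before B: add [B → . e C], [B → . S S e], [B → . B T]
  [B → . S S e] has the dot before S: add [S → . e *], [S → . B T]
No further items can be added.

CLOSURE = { [B → . B T], [B → . S S e], [B → . e C], [C → . B], [C → .], [S → . B T], [S → . e *], [S → B . T], [T → . * e], [T → . C e e] }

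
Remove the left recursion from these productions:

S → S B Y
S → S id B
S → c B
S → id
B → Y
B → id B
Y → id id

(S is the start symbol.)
S → c B S'
S → id S'
S' → B Y S'
S' → id B S'
S' → ε
B → Y
B → id B
Y → id id

S is directly left-recursive. The standard transformation for
  A → A α₁ | ... | A α_m | β₁ | ... | β_n
is
  A  → β₁ A' | ... | β_n A'
  A' → α₁ A' | ... | α_m A' | ε

S → c B becomes S → c B S'
S → id becomes S → id S'
S → S B Y becomes S' → B Y S'
S → S id B becomes S' → id B S'
Add S' → ε

Productions for other non-terminals are unchanged:
  B → Y
  B → id B
  Y → id id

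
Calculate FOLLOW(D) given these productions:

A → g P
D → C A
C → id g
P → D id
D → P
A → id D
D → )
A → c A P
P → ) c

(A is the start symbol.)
In P → D id: D is followed by id, add FIRST(id) \ {ε} = { 'id' }
In A → id D: D is at the end, add FOLLOW(A)

The FOLLOW sets referred to above (computed the same way, to a fixed point):
  FOLLOW(A) = { $, ')', 'id' }

Taking the union: FOLLOW(D) = { $, ')', 'id' }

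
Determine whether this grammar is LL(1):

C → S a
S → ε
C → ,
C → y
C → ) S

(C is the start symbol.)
Relevant sets:
  FIRST(S) = { ε }

For C:
  PREDICT(C → S a) = { 'a' }
  PREDICT(C → ',') = { ',' }
  PREDICT(C → y) = { 'y' }
  PREDICT(C → ')' S) = { ')' }
S has a single production, so nothing to check there.

All predict sets are disjoint. The grammar IS LL(1).

Answer: Yes, the grammar is LL(1).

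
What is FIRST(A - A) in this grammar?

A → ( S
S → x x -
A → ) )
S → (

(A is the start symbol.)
FIRST sets of the non-terminals involved (from the grammar, by fixed-point iteration):
  FIRST(A) = { '(', ')' }

To compute FIRST(A - A), process the symbols left to right:
Symbol A is a non-terminal. Add FIRST(A) \ {ε} = { '(', ')' }
A is not nullable (ε ∉ FIRST(A)), so stop here.
FIRST(A - A) = { '(', ')' }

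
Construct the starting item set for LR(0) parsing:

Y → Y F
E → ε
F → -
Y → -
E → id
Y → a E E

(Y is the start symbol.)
First, augment the grammar with Y' → Y
I₀ = CLOSURE({ [Y' → . Y] }):
  [Y' → . Y] has the dot before Y: add [Y → . Y F], [Y → . -], [Y → . a E E]
No further items can be added.

I₀ = { [Y → . -], [Y → . Y F], [Y → . a E E], [Y' → . Y] }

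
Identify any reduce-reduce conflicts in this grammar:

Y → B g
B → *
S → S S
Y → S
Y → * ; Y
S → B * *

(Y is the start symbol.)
No reduce-reduce conflicts

Augment with Y' → Y and build the canonical LR(0) collection (I0 = CLOSURE({[Y' → . Y]}), then GOTO on every symbol after a dot until no new states appear). It has 13 states:
  I0: { [B → . *], [S → . B * *], [S → . S S], [Y → . * ; Y], [Y → . B g], [Y → . S], [Y' → . Y] }  — shift
  I1: { [B → * .], [Y → * . ; Y] }  — shift, reduce
  I2: { [S → B . * *], [Y → B . g] }  — shift
  I3: { [B → . *], [S → . B * *], [S → . S S], [S → S . S], [Y → S .] }  — shift, reduce
  I4: { [Y' → Y .] }  — accept
  I5: { [B → * .] }  — reduce
  I6: { [S → B . * *] }  — shift
  I7: { [B → . *], [S → . B * *], [S → . S S], [S → S . S], [S → S S .] }  — shift, reduce
  I8: { [S → B * . *] }  — shift
  I9: { [S → B * * .] }  — reduce
  I10: { [Y → B g .] }  — reduce
  I11: { [B → . *], [S → . B * *], [S → . S S], [Y → * ; . Y], [Y → . * ; Y], [Y → . B g], [Y → . S] }  — shift
  I12: { [Y → * ; Y .] }  — reduce

No state contains more than one complete item.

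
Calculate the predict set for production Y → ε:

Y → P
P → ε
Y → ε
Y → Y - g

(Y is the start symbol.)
{ $, '-' }

PREDICT(Y → ε) = (FIRST(RHS) \ {ε}) ∪ (FOLLOW(Y) if ε ∈ FIRST(RHS), i.e. RHS ⇒* ε)
The right-hand side is ε (FIRST(ε) = { ε }), so the predict set is FOLLOW(Y) = { $, '-' }
PREDICT(Y → ε) = { $, '-' }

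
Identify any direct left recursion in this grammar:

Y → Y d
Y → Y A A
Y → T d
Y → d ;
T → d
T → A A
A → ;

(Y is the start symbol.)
Y → Y d: LEFT RECURSIVE (starts with Y)
Y → Y A A: LEFT RECURSIVE (starts with Y)
Y → T d: starts with T
Y → d ;: starts with d
T → d: starts with d
T → A A: starts with A
A → ;: starts with ';'

The grammar has direct left recursion on: Y.

Answer: Yes, Y is left-recursive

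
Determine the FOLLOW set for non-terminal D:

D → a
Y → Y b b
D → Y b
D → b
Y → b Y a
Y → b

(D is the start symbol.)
{ $ }

D is the start symbol, so $ ∈ FOLLOW(D).
D does not occur on any right-hand side.

Taking the union: FOLLOW(D) = { $ }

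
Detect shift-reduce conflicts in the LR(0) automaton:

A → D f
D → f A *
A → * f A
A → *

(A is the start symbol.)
A shift-reduce conflict occurs when an LR(0) state has both:
  - a complete (reduce) item [A → α .] (dot at the end), and
  - a shift item [B → β . c γ] (dot before a terminal).

Augment with A' → A and build the canonical LR(0) collection (I0 = CLOSURE({[A' → . A]}), then GOTO on every symbol after a dot until no new states appear). It has 10 states:
  I0: { [A → . * f A], [A → . *], [A → . D f], [A' → . A], [D → . f A *] }  — shift
  I1: { [A → * . f A], [A → * .] }  — shift, reduce
  I2: { [A' → A .] }  — accept
  I3: { [A → D . f] }  — shift
  I4: { [A → . * f A], [A → . *], [A → . D f], [D → . f A *], [D → f . A *] }  — shift
  I5: { [D → f A . *] }  — shift
  I6: { [D → f A * .] }  — reduce
  I7: { [A → D f .] }  — reduce
  I8: { [A → * f . A], [A → . * f A], [A → . *], [A → . D f], [D → . f A *] }  — shift
  I9: { [A → * f A .] }  — reduce

I1 contains reduce item [A → * .] and shift item [A → * . f A] — shift-reduce conflict.

Answer: Yes — I1: [A → * .] vs [A → * . f A]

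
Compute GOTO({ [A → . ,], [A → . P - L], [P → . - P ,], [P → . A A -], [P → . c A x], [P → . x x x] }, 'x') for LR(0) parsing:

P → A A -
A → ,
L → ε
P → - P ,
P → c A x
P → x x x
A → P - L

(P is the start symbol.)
{ [P → x . x x] }

GOTO(I, 'x') = CLOSURE({ [A → αX.β] : [A → α.Xβ] ∈ I, X = 'x' })

Items with dot before 'x', with the dot advanced:
  [P → . x x x] → [P → x . x x]
Closure adds nothing (no advanced item has the dot before a non-terminal).

GOTO = { [P → x . x x] }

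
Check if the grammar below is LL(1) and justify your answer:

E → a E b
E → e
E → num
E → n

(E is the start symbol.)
Yes, the grammar is LL(1).

For E:
  PREDICT(E → a E b) = { 'a' }
  PREDICT(E → e) = { 'e' }
  PREDICT(E → num) = { 'num' }
  PREDICT(E → n) = { 'n' }

All predict sets are disjoint. The grammar IS LL(1).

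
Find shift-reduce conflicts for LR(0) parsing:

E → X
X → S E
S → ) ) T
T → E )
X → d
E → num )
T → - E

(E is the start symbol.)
A shift-reduce conflict occurs when an LR(0) state has both:
  - a complete (reduce) item [A → α .] (dot at the end), and
  - a shift item [B → β . c γ] (dot before a terminal).

Augment with E' → E and build the canonical LR(0) collection (I0 = CLOSURE({[E' → . E]}), then GOTO on every symbol after a dot until no new states appear). It has 15 states:
  I0: { [E → . X], [E → . num )], [E' → . E], [S → . ) ) T], [X → . S E], [X → . d] }  — shift
  I1: { [S → ) . ) T] }  — shift
  I2: { [E' → E .] }  — accept
  I3: { [E → . X], [E → . num )], [S → . ) ) T], [X → . S E], [X → . d], [X → S . E] }  — shift
  I4: { [E → X .] }  — reduce
  I5: { [X → d .] }  — reduce
  I6: { [E → num . )] }  — shift
  I7: { [E → num ) .] }  — reduce
  I8: { [X → S E .] }  — reduce
  I9: { [E → . X], [E → . num )], [S → ) ) . T], [S → . ) ) T], [T → . - E], [T → . E )], [X → . S E], [X → . d] }  — shift
  I10: { [E → . X], [E → . num )], [S → . ) ) T], [T → - . E], [X → . S E], [X → . d] }  — shift
  I11: { [T → E . )] }  — shift
  I12: { [S → ) ) T .] }  — reduce
  I13: { [T → E ) .] }  — reduce
  I14: { [T → - E .] }  — reduce

No state contains both a complete item and a shift item.

Answer: No shift-reduce conflicts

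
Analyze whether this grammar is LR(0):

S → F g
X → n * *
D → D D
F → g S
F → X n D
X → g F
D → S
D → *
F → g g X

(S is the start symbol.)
Augment with S' → S and build the canonical LR(0) collection (I0 = CLOSURE({[S' → . S]}), then GOTO on every symbol after a dot until no new states appear). It has 18 states:
  I0: { [F → . X n D], [F → . g S], [F → . g g X], [S → . F g], [S' → . S], [X → . g F], [X → . n * *] }  — shift
  I1: { [S → F . g] }  — shift
  I2: { [S' → S .] }  — accept
  I3: { [F → X . n D] }  — shift
  I4: { [F → . X n D], [F → . g S], [F → . g g X], [F → g . S], [F → g . g X], [S → . F g], [X → . g F], [X → . n * *], [X → g . F] }  — shift
  I5: { [X → n . * *] }  — shift
  I6: { [X → n * . *] }  — shift
  I7: { [X → n * * .] }  — reduce
  I8: { [S → F . g], [X → g F .] }  — shift, reduce
  I9: { [F → g S .] }  — reduce
  I10: { [F → . X n D], [F → . g S], [F → . g g X], [F → g . S], [F → g . g X], [F → g g . X], [S → . F g], [X → . g F], [X → . n * *], [X → g . F] }  — shift
  I11: { [F → X . n D], [F → g g X .] }  — shift, reduce
  I12: { [D → . *], [D → . D D], [D → . S], [F → . X n D], [F → . g S], [F → . g g X], [F → X n . D], [S → . F g], [X → . g F], [X → . n * *] }  — shift
  I13: { [D → * .] }  — reduce
  I14: { [D → . *], [D → . D D], [D → . S], [D → D . D], [F → . X n D], [F → . g S], [F → . g g X], [F → X n D .], [S → . F g], [X → . g F], [X → . n * *] }  — shift, reduce
  I15: { [D → S .] }  — reduce
  I16: { [D → . *], [D → . D D], [D → . S], [D → D . D], [D → D D .], [F → . X n D], [F → . g S], [F → . g g X], [S → . F g], [X → . g F], [X → . n * *] }  — shift, reduce
  I17: { [S → F g .] }  — reduce

Conflict in state I8:
  Shift-reduce conflict between [X → g F .] and [S → F . g]
So the grammar is NOT LR(0).

Answer: No. Shift-reduce conflict between [X → g F .] and [S → F . g]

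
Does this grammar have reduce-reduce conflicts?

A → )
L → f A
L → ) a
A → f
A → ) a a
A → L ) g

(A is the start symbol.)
No reduce-reduce conflicts

A reduce-reduce conflict occurs when an LR(0) state has two complete items [A → α .] and [B → β .] — both call for a reduction, and with no lookahead the parser cannot choose between them.

Augment with A' → A and build the canonical LR(0) collection (I0 = CLOSURE({[A' → . A]}), then GOTO on every symbol after a dot until no new states appear). It has 10 states:
  I0: { [A → . ) a a], [A → . )], [A → . L ) g], [A → . f], [A' → . A], [L → . ) a], [L → . f A] }  — shift
  I1: { [A → ) . a a], [A → ) .], [L → ) . a] }  — shift, reduce
  I2: { [A' → A .] }  — accept
  I3: { [A → L . ) g] }  — shift
  I4: { [A → . ) a a], [A → . )], [A → . L ) g], [A → . f], [A → f .], [L → . ) a], [L → . f A], [L → f . A] }  — shift, reduce
  I5: { [L → f A .] }  — reduce
  I6: { [A → L ) . g] }  — shift
  I7: { [A → L ) g .] }  — reduce
  I8: { [A → ) a . a], [L → ) a .] }  — shift, reduce
  I9: { [A → ) a a .] }  — reduce

No state contains more than one complete item.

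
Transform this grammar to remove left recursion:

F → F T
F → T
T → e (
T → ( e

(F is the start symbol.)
F is directly left-recursive. The standard transformation for
  A → A α₁ | ... | A α_m | β₁ | ... | β_n
is
  A  → β₁ A' | ... | β_n A'
  A' → α₁ A' | ... | α_m A' | ε

F → T becomes F → T F'
F → F T becomes F' → T F'
Add F' → ε

Productions for other non-terminals are unchanged:
  T → e (
  T → ( e

Resulting grammar:
F → T F'
F' → T F'
F' → ε
T → e (
T → ( e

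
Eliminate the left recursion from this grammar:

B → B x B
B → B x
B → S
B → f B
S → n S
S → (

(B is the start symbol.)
B → S B'
B → f B B'
B' → x B B'
B' → x B'
B' → ε
S → n S
S → (

B is directly left-recursive. The standard transformation for
  A → A α₁ | ... | A α_m | β₁ | ... | β_n
is
  A  → β₁ A' | ... | β_n A'
  A' → α₁ A' | ... | α_m A' | ε

B → S becomes B → S B'
B → f B becomes B → f B B'
B → B x B becomes B' → x B B'
B → B x becomes B' → x B'
Add B' → ε

Productions for other non-terminals are unchanged:
  S → n S
  S → (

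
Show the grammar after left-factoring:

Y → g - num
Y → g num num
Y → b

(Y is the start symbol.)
Left-factoring transforms A → αβ₁ | αβ₂ into A → αA' and A' → β₁ | β₂
(α is the longest common prefix among the alternatives). Repeat until
no nonterminal has two alternatives with a common prefix.

Round 1: Y has alternatives sharing prefix 'g'. Introduce Y': Y → g Y'
  Add: Y' → - num
  Add: Y' → num num

No remaining common prefixes — done.

Resulting grammar:
Y → g Y'
Y' → - num
Y' → num num
Y → b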